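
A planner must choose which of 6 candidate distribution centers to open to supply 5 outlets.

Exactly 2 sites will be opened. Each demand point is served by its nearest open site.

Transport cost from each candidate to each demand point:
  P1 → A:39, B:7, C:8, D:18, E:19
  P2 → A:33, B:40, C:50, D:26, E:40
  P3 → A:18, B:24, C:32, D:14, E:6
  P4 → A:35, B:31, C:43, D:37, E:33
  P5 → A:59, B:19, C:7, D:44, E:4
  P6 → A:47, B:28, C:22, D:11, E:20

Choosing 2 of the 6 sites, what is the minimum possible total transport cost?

Open {P1, P3}.
  A→P3 18, B→P1 7, C→P1 8, D→P3 14, E→P3 6  ⇒ total 53.
Compare {P3, P5}: total 62.
Compare {P1, P5}: total 75.
No size-2 selection does better; minimum is 53.

53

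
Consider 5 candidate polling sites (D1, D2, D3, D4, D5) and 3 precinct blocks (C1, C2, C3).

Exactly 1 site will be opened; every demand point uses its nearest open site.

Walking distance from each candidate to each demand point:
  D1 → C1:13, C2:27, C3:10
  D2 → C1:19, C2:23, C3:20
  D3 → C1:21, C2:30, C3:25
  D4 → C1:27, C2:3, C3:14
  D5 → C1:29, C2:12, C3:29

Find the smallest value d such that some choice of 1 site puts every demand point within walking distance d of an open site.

Open {D2}.
  Farthest demand point is C2 at walking distance 23 (to D2); all others are ≤ 23.
With {D1} the worst case is 27.
With {D4} the worst case is 27.
No size-1 selection achieves below 23.

23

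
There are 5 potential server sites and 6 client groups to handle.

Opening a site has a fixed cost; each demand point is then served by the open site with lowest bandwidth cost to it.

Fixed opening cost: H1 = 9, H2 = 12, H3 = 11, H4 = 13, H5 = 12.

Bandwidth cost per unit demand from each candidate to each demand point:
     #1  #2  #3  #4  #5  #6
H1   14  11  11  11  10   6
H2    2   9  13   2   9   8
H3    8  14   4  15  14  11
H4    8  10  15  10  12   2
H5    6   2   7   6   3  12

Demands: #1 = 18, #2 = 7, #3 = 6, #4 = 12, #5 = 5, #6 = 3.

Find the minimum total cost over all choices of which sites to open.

167

Open {H2, H3, H4, H5}: assign each demand point to its cheapest open site.
  #1→H2 18×2=36, #2→H5 7×2=14, #3→H3 6×4=24, #4→H2 12×2=24, #5→H5 5×3=15, #6→H4 3×2=6
  bandwidth cost 119, fixed 48 → total 167.
Compare {H2, H3, H5}: bandwidth cost 137 + fixed 35 = 172.
Compare {H2, H4, H5}: bandwidth cost 137 + fixed 37 = 174.
Compare {H1, H2, H3, H5}: bandwidth cost 131 + fixed 44 = 175.
All other subsets cost ≥ 172. Minimum total cost: 167.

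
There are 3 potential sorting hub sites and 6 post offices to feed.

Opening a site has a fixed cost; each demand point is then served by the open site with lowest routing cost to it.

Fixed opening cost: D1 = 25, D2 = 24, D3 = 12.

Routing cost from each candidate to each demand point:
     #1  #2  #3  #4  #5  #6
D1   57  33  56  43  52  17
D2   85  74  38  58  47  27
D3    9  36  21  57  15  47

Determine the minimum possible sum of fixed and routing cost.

Open {D1, D3}: assign each demand point to its cheapest open site.
  #1→D3 9, #2→D1 33, #3→D3 21, #4→D1 43, #5→D3 15, #6→D1 17
  routing cost 138, fixed 37 → total 175.
Compare {D3}: routing cost 185 + fixed 12 = 197.
Compare {D1, D2, D3}: routing cost 138 + fixed 61 = 199.
Compare {D2, D3}: routing cost 165 + fixed 36 = 201.
All other subsets cost ≥ 197. Minimum total cost: 175.

175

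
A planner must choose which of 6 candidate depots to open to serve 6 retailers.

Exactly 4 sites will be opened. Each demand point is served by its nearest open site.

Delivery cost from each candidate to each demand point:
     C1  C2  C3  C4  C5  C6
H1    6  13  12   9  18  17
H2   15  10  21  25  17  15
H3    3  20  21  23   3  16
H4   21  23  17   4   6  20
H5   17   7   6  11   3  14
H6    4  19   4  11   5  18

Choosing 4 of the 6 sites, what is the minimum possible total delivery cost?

Open {H3, H4, H5, H6}.
  C1→H3 3, C2→H5 7, C3→H6 4, C4→H4 4, C5→H3 3, C6→H5 14  ⇒ total 35.
Compare {H1, H4, H5, H6}: total 36.
Compare {H2, H4, H5, H6}: total 36.
No size-4 selection does better; minimum is 35.

35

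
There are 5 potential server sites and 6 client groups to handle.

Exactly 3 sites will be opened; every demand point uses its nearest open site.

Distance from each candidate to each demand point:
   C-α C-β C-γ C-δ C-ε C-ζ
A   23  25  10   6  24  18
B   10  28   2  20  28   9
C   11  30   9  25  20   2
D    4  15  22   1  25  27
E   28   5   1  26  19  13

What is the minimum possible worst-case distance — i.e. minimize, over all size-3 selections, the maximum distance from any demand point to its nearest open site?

Open {A, B, E}.
  Farthest demand point is C-ε at distance 19 (to E); all others are ≤ 19.
With {A, C, E} the worst case is 19.
With {A, D, E} the worst case is 19.
No size-3 selection achieves below 19.

19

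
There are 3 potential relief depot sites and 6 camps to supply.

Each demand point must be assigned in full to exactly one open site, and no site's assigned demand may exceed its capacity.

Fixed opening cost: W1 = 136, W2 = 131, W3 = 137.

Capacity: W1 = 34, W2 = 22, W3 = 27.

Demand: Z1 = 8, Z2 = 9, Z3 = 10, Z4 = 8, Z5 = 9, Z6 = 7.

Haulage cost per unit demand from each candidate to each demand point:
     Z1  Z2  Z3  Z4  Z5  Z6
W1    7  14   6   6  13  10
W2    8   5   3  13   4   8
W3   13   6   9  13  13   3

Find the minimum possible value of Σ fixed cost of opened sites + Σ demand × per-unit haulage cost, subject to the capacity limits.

Open {W1, W2}; cheapest assignment that respects the capacities:
  W1 (cap 34, load 33): Z1, Z3, Z4, Z6 — cost 8×7 + 10×6 + 8×6 + 7×10 = 234
  W2 (cap 22, load 18): Z2, Z5 — cost 9×5 + 9×4 = 81
  Shipping 315, fixed 267 → total 582.
  Any other capacity-feasible assignment to {W1, W2} ships for at least 315.
Compare {W1, W3}: its best feasible assignment gives total 629.
Compare {W1, W2, W3}: its best feasible assignment gives total 649.
Every other set of open sites that can feasibly serve all demand totals ≥ 629 even under its best assignment. Minimum: 582.

582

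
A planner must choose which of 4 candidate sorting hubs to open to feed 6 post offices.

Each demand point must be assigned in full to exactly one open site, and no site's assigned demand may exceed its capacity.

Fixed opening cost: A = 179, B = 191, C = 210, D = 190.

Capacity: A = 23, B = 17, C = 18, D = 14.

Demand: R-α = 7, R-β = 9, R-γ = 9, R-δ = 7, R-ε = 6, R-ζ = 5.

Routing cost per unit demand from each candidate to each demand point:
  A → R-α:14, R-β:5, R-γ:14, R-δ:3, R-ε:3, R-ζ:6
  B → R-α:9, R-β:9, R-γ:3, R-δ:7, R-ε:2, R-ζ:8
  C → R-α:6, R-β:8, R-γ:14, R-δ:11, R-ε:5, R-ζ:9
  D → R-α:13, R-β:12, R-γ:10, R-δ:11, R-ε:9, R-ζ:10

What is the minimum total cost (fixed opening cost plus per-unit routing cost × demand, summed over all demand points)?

757

Open {A, B, C}; cheapest assignment that respects the capacities:
  A (cap 23, load 21): R-β, R-δ, R-ζ — cost 9×5 + 7×3 + 5×6 = 96
  B (cap 17, load 15): R-γ, R-ε — cost 9×3 + 6×2 = 39
  C (cap 18, load 7): R-α — cost 7×6 = 42
  Shipping 177, fixed 580 → total 757.
  Any other capacity-feasible assignment to {A, B, C} ships for at least 177.
Compare {A, B, D}: its best feasible assignment gives total 784.
Compare {A, C, D}: its best feasible assignment gives total 837.
Every other set of open sites that can feasibly serve all demand totals ≥ 784 even under its best assignment. Minimum: 757.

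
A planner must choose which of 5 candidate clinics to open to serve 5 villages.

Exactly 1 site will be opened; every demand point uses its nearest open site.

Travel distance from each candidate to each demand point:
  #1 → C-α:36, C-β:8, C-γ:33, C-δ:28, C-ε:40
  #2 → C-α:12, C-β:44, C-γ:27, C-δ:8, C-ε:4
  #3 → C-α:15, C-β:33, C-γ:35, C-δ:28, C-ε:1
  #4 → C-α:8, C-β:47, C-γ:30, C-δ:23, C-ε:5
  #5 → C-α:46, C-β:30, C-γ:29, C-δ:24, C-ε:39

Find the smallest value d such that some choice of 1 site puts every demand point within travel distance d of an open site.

Open {#3}.
  Farthest demand point is C-γ at travel distance 35 (to #3); all others are ≤ 35.
With {#1} the worst case is 40.
With {#2} the worst case is 44.
No size-1 selection achieves below 35.

35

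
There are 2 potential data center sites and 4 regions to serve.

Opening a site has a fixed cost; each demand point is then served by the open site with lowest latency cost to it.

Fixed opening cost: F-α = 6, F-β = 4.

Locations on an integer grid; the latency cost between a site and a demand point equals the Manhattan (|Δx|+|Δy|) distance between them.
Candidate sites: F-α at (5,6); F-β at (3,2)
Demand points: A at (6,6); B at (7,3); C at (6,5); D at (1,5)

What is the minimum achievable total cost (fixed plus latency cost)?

19

Open {F-α}: assign each demand point to its cheapest open site.
  A→F-α 1, B→F-α 5, C→F-α 2, D→F-α 5
  latency cost 13, fixed 6 → total 19.
Compare {F-α, F-β}: latency cost 13 + fixed 10 = 23.
Compare {F-β}: latency cost 23 + fixed 4 = 27.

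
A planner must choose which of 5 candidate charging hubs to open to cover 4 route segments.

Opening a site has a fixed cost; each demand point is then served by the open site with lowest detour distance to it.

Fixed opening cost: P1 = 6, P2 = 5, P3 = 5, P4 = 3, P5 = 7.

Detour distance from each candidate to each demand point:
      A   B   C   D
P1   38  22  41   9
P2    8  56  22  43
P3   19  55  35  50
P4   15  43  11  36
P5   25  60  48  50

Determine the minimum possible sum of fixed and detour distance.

Open {P1, P2, P4}: assign each demand point to its cheapest open site.
  A→P2 8, B→P1 22, C→P4 11, D→P1 9
  detour distance 50, fixed 14 → total 64.
Compare {P1, P4}: detour distance 57 + fixed 9 = 66.
Compare {P1, P2, P3, P4}: detour distance 50 + fixed 19 = 69.
Compare {P1, P3, P4}: detour distance 57 + fixed 14 = 71.
All other subsets cost ≥ 66. Minimum total cost: 64.

64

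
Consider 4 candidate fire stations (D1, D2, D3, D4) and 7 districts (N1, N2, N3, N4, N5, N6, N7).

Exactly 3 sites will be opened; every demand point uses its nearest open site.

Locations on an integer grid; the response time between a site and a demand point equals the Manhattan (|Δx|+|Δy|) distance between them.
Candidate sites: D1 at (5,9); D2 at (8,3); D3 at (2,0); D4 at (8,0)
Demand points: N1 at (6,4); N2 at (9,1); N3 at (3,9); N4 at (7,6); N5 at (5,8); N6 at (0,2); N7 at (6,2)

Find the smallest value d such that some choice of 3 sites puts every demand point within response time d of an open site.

4

Open {D1, D2, D3}.
  Farthest demand point is N4 at response time 4 (to D2); all others are ≤ 4.
With {D1, D3, D4} the worst case is 6.
With {D1, D2, D4} the worst case is 9.
No size-3 selection achieves below 4.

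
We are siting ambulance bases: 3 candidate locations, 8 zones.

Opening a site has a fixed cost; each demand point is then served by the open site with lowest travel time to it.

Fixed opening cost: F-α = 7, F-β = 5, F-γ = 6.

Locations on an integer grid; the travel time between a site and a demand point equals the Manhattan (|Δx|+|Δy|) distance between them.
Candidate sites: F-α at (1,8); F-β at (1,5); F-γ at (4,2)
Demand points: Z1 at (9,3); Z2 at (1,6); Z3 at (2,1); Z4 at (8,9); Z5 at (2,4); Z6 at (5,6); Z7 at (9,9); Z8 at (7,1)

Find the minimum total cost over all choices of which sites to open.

Open {F-α, F-γ}: assign each demand point to its cheapest open site.
  Z1→F-γ 6, Z2→F-α 2, Z3→F-γ 3, Z4→F-α 8, Z5→F-γ 4, Z6→F-γ 5, Z7→F-α 9, Z8→F-γ 4
  travel time 41, fixed 13 → total 54.
Compare {F-β, F-γ}: travel time 44 + fixed 11 = 55.
Compare {F-α, F-β, F-γ}: travel time 38 + fixed 18 = 56.
Compare {F-γ}: travel time 52 + fixed 6 = 58.
All other subsets cost ≥ 55. Minimum total cost: 54.

54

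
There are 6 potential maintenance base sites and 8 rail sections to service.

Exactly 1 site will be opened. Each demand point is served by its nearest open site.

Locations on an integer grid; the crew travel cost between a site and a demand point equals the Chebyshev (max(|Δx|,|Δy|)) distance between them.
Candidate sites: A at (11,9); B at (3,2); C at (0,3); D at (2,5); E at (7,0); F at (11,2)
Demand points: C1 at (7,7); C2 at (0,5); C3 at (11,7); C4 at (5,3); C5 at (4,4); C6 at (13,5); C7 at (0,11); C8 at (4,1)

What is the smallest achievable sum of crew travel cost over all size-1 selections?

40

Open {B}.
  C1→B 5, C2→B 3, C3→B 8, C4→B 2, C5→B 2, C6→B 10, C7→B 9, C8→B 1  ⇒ total 40.
Compare {D}: total 42.
Compare {E}: total 48.
No size-1 selection does better; minimum is 40.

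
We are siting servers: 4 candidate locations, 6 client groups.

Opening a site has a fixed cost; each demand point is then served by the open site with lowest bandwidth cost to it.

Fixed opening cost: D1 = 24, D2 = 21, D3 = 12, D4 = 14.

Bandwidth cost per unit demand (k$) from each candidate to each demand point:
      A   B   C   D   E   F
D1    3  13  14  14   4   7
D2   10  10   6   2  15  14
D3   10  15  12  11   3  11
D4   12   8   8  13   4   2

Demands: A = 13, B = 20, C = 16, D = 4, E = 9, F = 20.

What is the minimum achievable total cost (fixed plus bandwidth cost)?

438

Open {D1, D2, D4}: assign each demand point to its cheapest open site.
  A→D1 13×3=39, B→D4 20×8=160, C→D2 16×6=96, D→D2 4×2=8, E→D1 9×4=36, F→D4 20×2=40
  bandwidth cost 379, fixed 59 → total 438.
Compare {D1, D2, D3, D4}: bandwidth cost 370 + fixed 71 = 441.
Compare {D1, D3, D4}: bandwidth cost 438 + fixed 50 = 488.
Compare {D1, D4}: bandwidth cost 455 + fixed 38 = 493.
All other subsets cost ≥ 441. Minimum total cost: 438.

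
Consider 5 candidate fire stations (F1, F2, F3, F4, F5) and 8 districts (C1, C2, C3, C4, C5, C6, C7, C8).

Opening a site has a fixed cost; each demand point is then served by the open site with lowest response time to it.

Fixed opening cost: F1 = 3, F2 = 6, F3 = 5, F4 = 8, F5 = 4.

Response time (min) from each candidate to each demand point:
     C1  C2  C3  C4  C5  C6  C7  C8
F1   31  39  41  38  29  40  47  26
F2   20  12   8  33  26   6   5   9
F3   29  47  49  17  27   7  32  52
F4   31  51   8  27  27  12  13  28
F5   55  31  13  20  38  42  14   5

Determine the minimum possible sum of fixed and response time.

112

Open {F2, F5}: assign each demand point to its cheapest open site.
  C1→F2 20, C2→F2 12, C3→F2 8, C4→F5 20, C5→F2 26, C6→F2 6, C7→F2 5, C8→F5 5
  response time 102, fixed 10 → total 112.
Compare {F2, F3}: response time 103 + fixed 11 = 114.
Compare {F2, F3, F5}: response time 99 + fixed 15 = 114.
Compare {F1, F2, F5}: response time 102 + fixed 13 = 115.
All other subsets cost ≥ 114. Minimum total cost: 112.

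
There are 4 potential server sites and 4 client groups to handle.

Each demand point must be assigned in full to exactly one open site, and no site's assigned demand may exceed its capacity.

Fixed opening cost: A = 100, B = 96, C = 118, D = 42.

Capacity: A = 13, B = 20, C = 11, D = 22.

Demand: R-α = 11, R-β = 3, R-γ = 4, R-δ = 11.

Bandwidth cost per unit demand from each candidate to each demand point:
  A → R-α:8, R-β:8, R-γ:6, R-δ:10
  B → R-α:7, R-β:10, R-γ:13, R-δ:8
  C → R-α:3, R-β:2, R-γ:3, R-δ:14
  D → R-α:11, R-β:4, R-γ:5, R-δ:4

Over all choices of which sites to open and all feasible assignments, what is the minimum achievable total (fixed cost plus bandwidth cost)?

269

Open {C, D}; cheapest assignment that respects the capacities:
  C (cap 11, load 11): R-α — cost 11×3 = 33
  D (cap 22, load 18): R-β, R-γ, R-δ — cost 3×4 + 4×5 + 11×4 = 76
  Shipping 109, fixed 160 → total 269.
  Any other capacity-feasible assignment to {C, D} ships for at least 109.
Compare {B, D}: its best feasible assignment gives total 291.
Compare {A, D}: its best feasible assignment gives total 306.
Every other set of open sites that can feasibly serve all demand totals ≥ 291 even under its best assignment. Minimum: 269.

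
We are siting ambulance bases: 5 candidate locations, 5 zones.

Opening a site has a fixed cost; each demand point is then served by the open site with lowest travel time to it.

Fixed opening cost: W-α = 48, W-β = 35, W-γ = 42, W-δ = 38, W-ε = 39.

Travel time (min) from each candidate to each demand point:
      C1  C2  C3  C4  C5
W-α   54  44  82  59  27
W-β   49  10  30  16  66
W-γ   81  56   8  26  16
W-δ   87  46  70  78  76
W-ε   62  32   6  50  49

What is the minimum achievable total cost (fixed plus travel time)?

Open {W-β, W-γ}: assign each demand point to its cheapest open site.
  C1→W-β 49, C2→W-β 10, C3→W-γ 8, C4→W-β 16, C5→W-γ 16
  travel time 99, fixed 77 → total 176.
Compare {W-β, W-ε}: travel time 130 + fixed 74 = 204.
Compare {W-β}: travel time 171 + fixed 35 = 206.
Compare {W-β, W-γ, W-ε}: travel time 97 + fixed 116 = 213.
All other subsets cost ≥ 204. Minimum total cost: 176.

176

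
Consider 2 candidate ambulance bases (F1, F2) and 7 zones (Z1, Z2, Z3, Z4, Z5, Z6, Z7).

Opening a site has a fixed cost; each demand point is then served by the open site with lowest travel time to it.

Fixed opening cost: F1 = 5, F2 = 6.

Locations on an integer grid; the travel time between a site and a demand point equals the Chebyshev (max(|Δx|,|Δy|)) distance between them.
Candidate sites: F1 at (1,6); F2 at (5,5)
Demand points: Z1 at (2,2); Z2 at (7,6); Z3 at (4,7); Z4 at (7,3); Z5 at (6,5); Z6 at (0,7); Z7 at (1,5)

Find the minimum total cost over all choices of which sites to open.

Open {F1, F2}: assign each demand point to its cheapest open site.
  Z1→F2 3, Z2→F2 2, Z3→F2 2, Z4→F2 2, Z5→F2 1, Z6→F1 1, Z7→F1 1
  travel time 12, fixed 11 → total 23.
Compare {F2}: travel time 19 + fixed 6 = 25.
Compare {F1}: travel time 26 + fixed 5 = 31.

23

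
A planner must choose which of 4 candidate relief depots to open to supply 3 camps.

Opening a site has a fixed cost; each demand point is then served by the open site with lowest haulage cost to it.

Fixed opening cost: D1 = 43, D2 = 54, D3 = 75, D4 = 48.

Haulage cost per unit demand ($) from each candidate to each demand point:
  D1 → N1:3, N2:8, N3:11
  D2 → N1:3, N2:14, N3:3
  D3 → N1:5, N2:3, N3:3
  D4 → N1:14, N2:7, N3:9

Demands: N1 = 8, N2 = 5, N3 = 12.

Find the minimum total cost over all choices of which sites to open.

166

Open {D3}: assign each demand point to its cheapest open site.
  N1→D3 8×5=40, N2→D3 5×3=15, N3→D3 12×3=36
  haulage cost 91, fixed 75 → total 166.
Compare {D2}: haulage cost 130 + fixed 54 = 184.
Compare {D1, D3}: haulage cost 75 + fixed 118 = 193.
Compare {D1, D2}: haulage cost 100 + fixed 97 = 197.
All other subsets cost ≥ 184. Minimum total cost: 166.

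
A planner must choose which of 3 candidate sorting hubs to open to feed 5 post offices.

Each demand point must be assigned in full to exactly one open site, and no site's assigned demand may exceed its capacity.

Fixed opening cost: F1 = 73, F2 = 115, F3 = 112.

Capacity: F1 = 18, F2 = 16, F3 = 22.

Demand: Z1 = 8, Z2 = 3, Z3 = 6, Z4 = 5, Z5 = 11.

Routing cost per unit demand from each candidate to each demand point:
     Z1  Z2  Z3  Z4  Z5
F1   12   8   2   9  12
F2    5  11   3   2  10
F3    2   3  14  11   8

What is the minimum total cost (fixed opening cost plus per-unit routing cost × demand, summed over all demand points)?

Open {F1, F3}; cheapest assignment that respects the capacities:
  F1 (cap 18, load 11): Z3, Z4 — cost 6×2 + 5×9 = 57
  F3 (cap 22, load 22): Z1, Z2, Z5 — cost 8×2 + 3×3 + 11×8 = 113
  Shipping 170, fixed 185 → total 355.
  Any other capacity-feasible assignment to {F1, F3} ships for at least 170.
Compare {F2, F3}: its best feasible assignment gives total 368.
Compare {F1, F2}: its best feasible assignment gives total 415.
Every other set of open sites that can feasibly serve all demand totals ≥ 368 even under its best assignment. Minimum: 355.

355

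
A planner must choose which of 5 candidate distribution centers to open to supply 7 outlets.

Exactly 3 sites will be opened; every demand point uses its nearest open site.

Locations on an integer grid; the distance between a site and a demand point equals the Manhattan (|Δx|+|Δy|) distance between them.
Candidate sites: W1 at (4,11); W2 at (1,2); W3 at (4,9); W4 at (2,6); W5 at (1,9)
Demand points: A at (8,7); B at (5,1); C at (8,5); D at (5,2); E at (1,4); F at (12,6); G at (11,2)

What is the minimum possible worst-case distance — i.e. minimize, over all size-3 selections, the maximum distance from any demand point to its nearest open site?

Open {W1, W2, W4}.
  Farthest demand point is F at distance 10 (to W4); all others are ≤ 10.
With {W2, W3, W4} the worst case is 10.
With {W2, W4, W5} the worst case is 10.
No size-3 selection achieves below 10.

10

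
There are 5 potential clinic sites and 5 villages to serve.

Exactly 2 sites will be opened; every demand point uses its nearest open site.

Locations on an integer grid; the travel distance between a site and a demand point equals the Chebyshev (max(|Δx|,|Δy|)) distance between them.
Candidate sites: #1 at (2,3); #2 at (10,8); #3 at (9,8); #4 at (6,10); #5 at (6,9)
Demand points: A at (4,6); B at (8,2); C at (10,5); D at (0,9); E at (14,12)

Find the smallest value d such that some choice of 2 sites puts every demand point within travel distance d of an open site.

Open {#1, #2}.
  Farthest demand point is B at travel distance 6 (to #1); all others are ≤ 6.
With {#1, #3} the worst case is 6.
With {#2, #4} the worst case is 6.
No size-2 selection achieves below 6.

6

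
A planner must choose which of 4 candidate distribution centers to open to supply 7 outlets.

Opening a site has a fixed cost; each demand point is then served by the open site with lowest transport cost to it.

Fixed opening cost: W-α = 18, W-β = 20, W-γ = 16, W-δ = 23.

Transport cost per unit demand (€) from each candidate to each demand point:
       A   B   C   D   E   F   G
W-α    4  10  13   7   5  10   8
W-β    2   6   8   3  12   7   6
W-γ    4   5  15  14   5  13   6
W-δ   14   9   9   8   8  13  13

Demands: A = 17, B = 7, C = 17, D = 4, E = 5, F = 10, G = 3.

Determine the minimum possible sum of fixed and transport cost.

366

Open {W-β, W-γ}: assign each demand point to its cheapest open site.
  A→W-β 17×2=34, B→W-γ 7×5=35, C→W-β 17×8=136, D→W-β 4×3=12, E→W-γ 5×5=25, F→W-β 10×7=70, G→W-β 3×6=18
  transport cost 330, fixed 36 → total 366.
Compare {W-α, W-β}: transport cost 337 + fixed 38 = 375.
Compare {W-α, W-β, W-γ}: transport cost 330 + fixed 54 = 384.
Compare {W-β, W-γ, W-δ}: transport cost 330 + fixed 59 = 389.
All other subsets cost ≥ 375. Minimum total cost: 366.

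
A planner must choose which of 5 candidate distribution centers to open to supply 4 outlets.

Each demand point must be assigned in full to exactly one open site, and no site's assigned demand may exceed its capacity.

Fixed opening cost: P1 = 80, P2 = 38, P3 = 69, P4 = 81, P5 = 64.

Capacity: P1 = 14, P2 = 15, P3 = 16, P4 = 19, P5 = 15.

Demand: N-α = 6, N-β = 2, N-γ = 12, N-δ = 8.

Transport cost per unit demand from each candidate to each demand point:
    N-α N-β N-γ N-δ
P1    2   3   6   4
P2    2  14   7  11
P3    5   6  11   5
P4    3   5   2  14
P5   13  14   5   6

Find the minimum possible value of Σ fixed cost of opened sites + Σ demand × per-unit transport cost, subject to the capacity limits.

239

Open {P1, P4}; cheapest assignment that respects the capacities:
  P1 (cap 14, load 14): N-α, N-δ — cost 6×2 + 8×4 = 44
  P4 (cap 19, load 14): N-β, N-γ — cost 2×5 + 12×2 = 34
  Shipping 78, fixed 161 → total 239.
  Any other capacity-feasible assignment to {P1, P4} ships for at least 78.
Compare {P3, P4}: its best feasible assignment gives total 244.
Compare {P2, P4}: its best feasible assignment gives total 253.
Every other set of open sites that can feasibly serve all demand totals ≥ 244 even under its best assignment. Minimum: 239.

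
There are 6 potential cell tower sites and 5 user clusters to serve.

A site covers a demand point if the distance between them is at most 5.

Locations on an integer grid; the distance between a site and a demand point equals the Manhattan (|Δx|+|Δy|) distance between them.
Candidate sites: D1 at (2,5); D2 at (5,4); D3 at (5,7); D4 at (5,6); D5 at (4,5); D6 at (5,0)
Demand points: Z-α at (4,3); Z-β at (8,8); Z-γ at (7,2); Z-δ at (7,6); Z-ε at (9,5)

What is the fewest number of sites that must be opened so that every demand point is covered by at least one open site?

Coverage sets (demand points within 5 of each site):
  D1: {Z-α}
  D2: {Z-α, Z-γ, Z-δ, Z-ε}
  D3: {Z-α, Z-β, Z-δ}
  D4: {Z-α, Z-β, Z-δ, Z-ε}
  D5: {Z-α, Z-δ, Z-ε}
  D6: {Z-α, Z-γ}
No single site covers all 5 demand points.
But {D2, D3} covers everything, so the minimum is 2.

2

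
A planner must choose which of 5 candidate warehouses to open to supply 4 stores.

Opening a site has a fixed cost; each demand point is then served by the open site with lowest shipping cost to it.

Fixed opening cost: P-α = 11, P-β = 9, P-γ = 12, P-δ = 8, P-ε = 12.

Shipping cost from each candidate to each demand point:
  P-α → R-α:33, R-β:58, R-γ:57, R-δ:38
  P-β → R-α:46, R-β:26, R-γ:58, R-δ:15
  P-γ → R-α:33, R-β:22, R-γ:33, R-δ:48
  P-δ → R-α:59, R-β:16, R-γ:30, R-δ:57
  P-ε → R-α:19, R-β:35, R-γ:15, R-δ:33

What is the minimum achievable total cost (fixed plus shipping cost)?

94

Open {P-β, P-δ, P-ε}: assign each demand point to its cheapest open site.
  R-α→P-ε 19, R-β→P-δ 16, R-γ→P-ε 15, R-δ→P-β 15
  shipping cost 65, fixed 29 → total 94.
Compare {P-β, P-ε}: shipping cost 75 + fixed 21 = 96.
Compare {P-δ, P-ε}: shipping cost 83 + fixed 20 = 103.
Compare {P-β, P-γ, P-ε}: shipping cost 71 + fixed 33 = 104.
All other subsets cost ≥ 96. Minimum total cost: 94.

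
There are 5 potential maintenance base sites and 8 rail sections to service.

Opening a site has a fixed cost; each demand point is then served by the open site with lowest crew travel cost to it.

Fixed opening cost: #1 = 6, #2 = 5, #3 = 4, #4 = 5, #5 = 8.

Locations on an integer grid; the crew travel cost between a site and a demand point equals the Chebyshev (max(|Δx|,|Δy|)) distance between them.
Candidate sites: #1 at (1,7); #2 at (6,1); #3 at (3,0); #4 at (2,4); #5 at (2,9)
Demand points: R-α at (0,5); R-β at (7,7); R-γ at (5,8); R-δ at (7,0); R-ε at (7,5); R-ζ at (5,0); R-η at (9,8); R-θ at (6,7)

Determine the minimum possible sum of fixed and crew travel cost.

38

Open {#2, #4}: assign each demand point to its cheapest open site.
  R-α→#4 2, R-β→#4 5, R-γ→#4 4, R-δ→#2 1, R-ε→#2 4, R-ζ→#2 1, R-η→#2 7, R-θ→#4 4
  crew travel cost 28, fixed 10 → total 38.
Compare {#4}: crew travel cost 36 + fixed 5 = 41.
Compare {#1, #2}: crew travel cost 30 + fixed 11 = 41.
Compare {#2, #5}: crew travel cost 29 + fixed 13 = 42.
All other subsets cost ≥ 41. Minimum total cost: 38.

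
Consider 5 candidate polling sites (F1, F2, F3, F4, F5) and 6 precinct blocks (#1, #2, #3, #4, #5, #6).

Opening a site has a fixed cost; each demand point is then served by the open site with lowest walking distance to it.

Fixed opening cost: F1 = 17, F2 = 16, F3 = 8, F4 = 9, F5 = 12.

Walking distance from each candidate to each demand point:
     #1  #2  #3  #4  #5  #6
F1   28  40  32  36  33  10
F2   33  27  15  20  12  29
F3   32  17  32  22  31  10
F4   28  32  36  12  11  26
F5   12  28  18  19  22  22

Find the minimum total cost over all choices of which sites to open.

Open {F3, F4, F5}: assign each demand point to its cheapest open site.
  #1→F5 12, #2→F3 17, #3→F5 18, #4→F4 12, #5→F4 11, #6→F3 10
  walking distance 80, fixed 29 → total 109.
Compare {F3, F5}: walking distance 98 + fixed 20 = 118.
Compare {F2, F3, F5}: walking distance 85 + fixed 36 = 121.
Compare {F2, F3, F4, F5}: walking distance 77 + fixed 45 = 122.
All other subsets cost ≥ 118. Minimum total cost: 109.

109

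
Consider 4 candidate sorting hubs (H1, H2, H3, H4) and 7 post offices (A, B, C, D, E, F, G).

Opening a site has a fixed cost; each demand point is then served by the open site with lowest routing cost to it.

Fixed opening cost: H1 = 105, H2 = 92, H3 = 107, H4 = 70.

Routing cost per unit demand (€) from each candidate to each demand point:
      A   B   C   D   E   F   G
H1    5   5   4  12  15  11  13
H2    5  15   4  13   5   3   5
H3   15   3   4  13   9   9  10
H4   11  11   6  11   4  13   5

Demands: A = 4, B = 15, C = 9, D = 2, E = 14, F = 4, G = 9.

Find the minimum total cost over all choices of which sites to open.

453

Open {H2, H3}: assign each demand point to its cheapest open site.
  A→H2 4×5=20, B→H3 15×3=45, C→H2 9×4=36, D→H2 2×13=26, E→H2 14×5=70, F→H2 4×3=12, G→H2 9×5=45
  routing cost 254, fixed 199 → total 453.
Compare {H3, H4}: routing cost 284 + fixed 177 = 461.
Compare {H1, H4}: routing cost 298 + fixed 175 = 473.
Compare {H1, H2}: routing cost 282 + fixed 197 = 479.
All other subsets cost ≥ 461. Minimum total cost: 453.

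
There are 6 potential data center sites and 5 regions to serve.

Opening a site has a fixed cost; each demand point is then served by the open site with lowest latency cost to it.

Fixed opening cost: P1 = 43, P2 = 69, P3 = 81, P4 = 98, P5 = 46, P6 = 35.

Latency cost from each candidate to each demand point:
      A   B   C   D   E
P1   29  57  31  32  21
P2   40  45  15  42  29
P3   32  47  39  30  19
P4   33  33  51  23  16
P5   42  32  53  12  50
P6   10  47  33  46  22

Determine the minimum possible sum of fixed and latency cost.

190

Open {P5, P6}: assign each demand point to its cheapest open site.
  A→P6 10, B→P5 32, C→P6 33, D→P5 12, E→P6 22
  latency cost 109, fixed 81 → total 190.
Compare {P6}: latency cost 158 + fixed 35 = 193.
Compare {P1}: latency cost 170 + fixed 43 = 213.
Compare {P1, P5}: latency cost 125 + fixed 89 = 214.
All other subsets cost ≥ 193. Minimum total cost: 190.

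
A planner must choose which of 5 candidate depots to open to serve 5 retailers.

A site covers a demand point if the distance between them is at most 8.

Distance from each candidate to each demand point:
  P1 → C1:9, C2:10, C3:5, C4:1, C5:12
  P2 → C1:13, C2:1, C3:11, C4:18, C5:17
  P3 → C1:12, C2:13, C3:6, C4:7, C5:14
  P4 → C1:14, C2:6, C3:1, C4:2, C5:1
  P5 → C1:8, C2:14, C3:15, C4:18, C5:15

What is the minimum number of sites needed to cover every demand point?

Coverage sets (demand points within 8 of each site):
  P1: {C3, C4}
  P2: {C2}
  P3: {C3, C4}
  P4: {C2, C3, C4, C5}
  P5: {C1}
No single site covers all 5 demand points.
But {P4, P5} covers everything, so the minimum is 2.

2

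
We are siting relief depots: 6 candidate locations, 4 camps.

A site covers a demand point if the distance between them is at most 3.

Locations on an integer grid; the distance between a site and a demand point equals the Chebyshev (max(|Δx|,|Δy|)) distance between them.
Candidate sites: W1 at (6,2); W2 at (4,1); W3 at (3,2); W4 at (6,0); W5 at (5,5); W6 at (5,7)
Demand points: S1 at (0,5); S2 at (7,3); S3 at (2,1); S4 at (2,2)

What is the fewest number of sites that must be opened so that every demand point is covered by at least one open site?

2

Coverage sets (demand points within 3 of each site):
  W1: {S2}
  W2: {S2, S3, S4}
  W3: {S1, S3, S4}
  W4: {S2}
  W5: {S2, S4}
  W6: {}
No single site covers all 4 demand points.
But {W1, W3} covers everything, so the minimum is 2.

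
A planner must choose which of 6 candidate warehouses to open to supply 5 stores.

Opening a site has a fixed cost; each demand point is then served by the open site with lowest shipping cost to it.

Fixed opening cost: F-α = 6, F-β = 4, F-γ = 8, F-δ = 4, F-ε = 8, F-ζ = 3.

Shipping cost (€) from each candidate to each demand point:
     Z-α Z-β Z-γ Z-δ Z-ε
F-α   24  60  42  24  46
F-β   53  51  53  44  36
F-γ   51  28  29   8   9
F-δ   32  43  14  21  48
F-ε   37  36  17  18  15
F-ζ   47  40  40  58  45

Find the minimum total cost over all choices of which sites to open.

101

Open {F-α, F-γ, F-δ}: assign each demand point to its cheapest open site.
  Z-α→F-α 24, Z-β→F-γ 28, Z-γ→F-δ 14, Z-δ→F-γ 8, Z-ε→F-γ 9
  shipping cost 83, fixed 18 → total 101.
Compare {F-γ, F-δ}: shipping cost 91 + fixed 12 = 103.
Compare {F-α, F-γ, F-δ, F-ζ}: shipping cost 83 + fixed 21 = 104.
Compare {F-α, F-β, F-γ, F-δ}: shipping cost 83 + fixed 22 = 105.
All other subsets cost ≥ 103. Minimum total cost: 101.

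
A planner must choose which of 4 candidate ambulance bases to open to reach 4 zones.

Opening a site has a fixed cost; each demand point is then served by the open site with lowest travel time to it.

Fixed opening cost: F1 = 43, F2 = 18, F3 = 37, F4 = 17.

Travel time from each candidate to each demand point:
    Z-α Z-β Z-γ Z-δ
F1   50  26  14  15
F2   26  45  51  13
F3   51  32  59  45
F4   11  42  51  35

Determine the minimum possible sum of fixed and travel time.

126

Open {F1, F4}: assign each demand point to its cheapest open site.
  Z-α→F4 11, Z-β→F1 26, Z-γ→F1 14, Z-δ→F1 15
  travel time 66, fixed 60 → total 126.
Compare {F1, F2}: travel time 79 + fixed 61 = 140.
Compare {F1, F2, F4}: travel time 64 + fixed 78 = 142.
Compare {F1}: travel time 105 + fixed 43 = 148.
All other subsets cost ≥ 140. Minimum total cost: 126.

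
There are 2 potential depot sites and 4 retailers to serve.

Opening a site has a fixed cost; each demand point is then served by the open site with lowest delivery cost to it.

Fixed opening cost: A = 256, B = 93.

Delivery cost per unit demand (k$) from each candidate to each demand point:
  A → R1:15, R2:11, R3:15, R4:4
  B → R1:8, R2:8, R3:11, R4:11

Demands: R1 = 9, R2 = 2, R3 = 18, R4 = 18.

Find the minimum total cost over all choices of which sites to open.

577

Open {B}: assign each demand point to its cheapest open site.
  R1→B 9×8=72, R2→B 2×8=16, R3→B 18×11=198, R4→B 18×11=198
  delivery cost 484, fixed 93 → total 577.
Compare {A, B}: delivery cost 358 + fixed 349 = 707.
Compare {A}: delivery cost 499 + fixed 256 = 755.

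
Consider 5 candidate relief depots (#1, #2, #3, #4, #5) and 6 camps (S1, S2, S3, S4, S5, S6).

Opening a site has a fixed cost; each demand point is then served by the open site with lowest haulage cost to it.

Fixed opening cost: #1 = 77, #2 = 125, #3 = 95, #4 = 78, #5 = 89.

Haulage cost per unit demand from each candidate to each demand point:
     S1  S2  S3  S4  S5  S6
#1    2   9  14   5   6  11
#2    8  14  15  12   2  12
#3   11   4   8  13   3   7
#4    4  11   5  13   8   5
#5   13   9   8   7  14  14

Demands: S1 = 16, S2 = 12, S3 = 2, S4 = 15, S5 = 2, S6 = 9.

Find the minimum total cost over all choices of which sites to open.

Open {#1, #3}: assign each demand point to its cheapest open site.
  S1→#1 16×2=32, S2→#3 12×4=48, S3→#3 2×8=16, S4→#1 15×5=75, S5→#3 2×3=6, S6→#3 9×7=63
  haulage cost 240, fixed 172 → total 412.
Compare {#1}: haulage cost 354 + fixed 77 = 431.
Compare {#1, #4}: haulage cost 282 + fixed 155 = 437.
Compare {#1, #3, #4}: haulage cost 216 + fixed 250 = 466.
All other subsets cost ≥ 431. Minimum total cost: 412.

412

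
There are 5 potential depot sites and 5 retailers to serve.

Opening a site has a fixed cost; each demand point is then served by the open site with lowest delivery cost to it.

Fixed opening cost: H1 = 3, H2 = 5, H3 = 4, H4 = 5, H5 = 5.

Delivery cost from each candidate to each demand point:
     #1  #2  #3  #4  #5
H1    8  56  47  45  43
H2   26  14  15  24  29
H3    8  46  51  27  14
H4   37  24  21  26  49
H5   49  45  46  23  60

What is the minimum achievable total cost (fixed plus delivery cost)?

Open {H2, H3}: assign each demand point to its cheapest open site.
  #1→H3 8, #2→H2 14, #3→H2 15, #4→H2 24, #5→H3 14
  delivery cost 75, fixed 9 → total 84.
Compare {H1, H2, H3}: delivery cost 75 + fixed 12 = 87.
Compare {H2, H3, H5}: delivery cost 74 + fixed 14 = 88.
Compare {H2, H3, H4}: delivery cost 75 + fixed 14 = 89.
All other subsets cost ≥ 87. Minimum total cost: 84.

84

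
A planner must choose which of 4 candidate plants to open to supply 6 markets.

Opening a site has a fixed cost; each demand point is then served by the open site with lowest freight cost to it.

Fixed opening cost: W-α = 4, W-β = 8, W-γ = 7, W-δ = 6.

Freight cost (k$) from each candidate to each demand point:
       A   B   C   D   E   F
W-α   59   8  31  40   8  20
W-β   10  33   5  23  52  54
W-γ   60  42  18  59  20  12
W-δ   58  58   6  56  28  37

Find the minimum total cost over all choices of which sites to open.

85

Open {W-α, W-β, W-γ}: assign each demand point to its cheapest open site.
  A→W-β 10, B→W-α 8, C→W-β 5, D→W-β 23, E→W-α 8, F→W-γ 12
  freight cost 66, fixed 19 → total 85.
Compare {W-α, W-β}: freight cost 74 + fixed 12 = 86.
Compare {W-α, W-β, W-γ, W-δ}: freight cost 66 + fixed 25 = 91.
Compare {W-α, W-β, W-δ}: freight cost 74 + fixed 18 = 92.
All other subsets cost ≥ 86. Minimum total cost: 85.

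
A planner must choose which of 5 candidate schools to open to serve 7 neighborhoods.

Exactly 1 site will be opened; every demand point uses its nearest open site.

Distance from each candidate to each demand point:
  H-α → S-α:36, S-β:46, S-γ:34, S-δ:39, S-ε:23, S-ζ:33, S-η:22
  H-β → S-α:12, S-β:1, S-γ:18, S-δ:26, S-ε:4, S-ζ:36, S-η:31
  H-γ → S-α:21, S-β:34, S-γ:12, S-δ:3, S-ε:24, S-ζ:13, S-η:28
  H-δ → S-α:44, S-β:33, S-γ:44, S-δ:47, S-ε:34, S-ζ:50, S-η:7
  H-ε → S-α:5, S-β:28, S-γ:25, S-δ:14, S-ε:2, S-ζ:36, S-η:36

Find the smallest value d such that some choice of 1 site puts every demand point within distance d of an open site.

34

Open {H-γ}.
  Farthest demand point is S-β at distance 34 (to H-γ); all others are ≤ 34.
With {H-β} the worst case is 36.
With {H-ε} the worst case is 36.
No size-1 selection achieves below 34.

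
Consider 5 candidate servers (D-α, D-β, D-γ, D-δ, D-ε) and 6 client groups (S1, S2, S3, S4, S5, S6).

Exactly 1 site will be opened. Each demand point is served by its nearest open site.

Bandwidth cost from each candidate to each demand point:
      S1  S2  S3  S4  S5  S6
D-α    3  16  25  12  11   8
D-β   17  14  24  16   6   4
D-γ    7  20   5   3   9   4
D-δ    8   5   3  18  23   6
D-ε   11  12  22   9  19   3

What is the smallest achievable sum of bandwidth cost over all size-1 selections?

48

Open {D-γ}.
  S1→D-γ 7, S2→D-γ 20, S3→D-γ 5, S4→D-γ 3, S5→D-γ 9, S6→D-γ 4  ⇒ total 48.
Compare {D-δ}: total 63.
Compare {D-α}: total 75.
No size-1 selection does better; minimum is 48.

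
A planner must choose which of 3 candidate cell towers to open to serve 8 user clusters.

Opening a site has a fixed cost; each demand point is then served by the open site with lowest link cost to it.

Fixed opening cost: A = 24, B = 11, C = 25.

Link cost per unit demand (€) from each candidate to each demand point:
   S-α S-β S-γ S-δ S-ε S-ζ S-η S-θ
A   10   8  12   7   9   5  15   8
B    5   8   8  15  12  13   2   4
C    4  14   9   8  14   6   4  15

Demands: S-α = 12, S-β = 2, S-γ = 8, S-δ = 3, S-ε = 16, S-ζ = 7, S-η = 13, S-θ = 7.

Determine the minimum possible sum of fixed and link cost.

Open {A, B}: assign each demand point to its cheapest open site.
  S-α→B 12×5=60, S-β→A 2×8=16, S-γ→B 8×8=64, S-δ→A 3×7=21, S-ε→A 16×9=144, S-ζ→A 7×5=35, S-η→B 13×2=26, S-θ→B 7×4=28
  link cost 394, fixed 35 → total 429.
Compare {A, B, C}: link cost 382 + fixed 60 = 442.
Compare {B, C}: link cost 440 + fixed 36 = 476.
Compare {A, C}: link cost 444 + fixed 49 = 493.
All other subsets cost ≥ 442. Minimum total cost: 429.

429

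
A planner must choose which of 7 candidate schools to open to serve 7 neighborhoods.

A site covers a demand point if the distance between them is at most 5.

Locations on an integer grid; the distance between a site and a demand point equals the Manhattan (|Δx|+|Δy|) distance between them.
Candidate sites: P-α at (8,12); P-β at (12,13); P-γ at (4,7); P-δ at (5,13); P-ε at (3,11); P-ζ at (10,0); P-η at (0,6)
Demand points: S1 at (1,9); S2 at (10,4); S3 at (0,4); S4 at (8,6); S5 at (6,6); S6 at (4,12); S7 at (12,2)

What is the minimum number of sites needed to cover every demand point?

3

Coverage sets (demand points within 5 of each site):
  P-α: {S6}
  P-β: {}
  P-γ: {S1, S4, S5, S6}
  P-δ: {S6}
  P-ε: {S1, S6}
  P-ζ: {S2, S7}
  P-η: {S1, S3}
No 2 sites suffice: every size-2 union leaves at least one demand point uncovered.
But {P-γ, P-ζ, P-η} covers everything, so the minimum is 3.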